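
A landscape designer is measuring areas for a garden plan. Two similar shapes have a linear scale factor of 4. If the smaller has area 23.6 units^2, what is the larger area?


Linear scale factor k = 4
Original area = 23.6 units^2
Rule: under a linear scaling by k, areas scale by k^2.
k^2 = 4^2 = 16
New area = 23.6 * 16
New area = 377.6
377.6 units^2


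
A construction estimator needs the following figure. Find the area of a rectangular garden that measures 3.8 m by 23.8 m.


Shape: rectangle
Length l = 3.8 m, Width w = 23.8 m
Formula: A = l * w
A = 3.8 * 23.8
A = 90.44
90.44 m^2


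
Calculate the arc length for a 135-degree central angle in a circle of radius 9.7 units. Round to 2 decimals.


Shape: circular arc
Radius r = 9.7 units, Angle = 135 degrees
Formula: L = (angle/360) * 2 * pi * r
2 * pi * r = 19.4 * pi
L = (135/360) * 19.4 * pi
L = 7.275 * pi
L = 22.86
22.86 units


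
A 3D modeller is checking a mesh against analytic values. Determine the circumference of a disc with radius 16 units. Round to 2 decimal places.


Shape: circle
Radius r = 16 units
Formula: C = 2 * pi * r
C = 2 * pi * 16
C = 32 * pi
C = 100.53
100.53 units


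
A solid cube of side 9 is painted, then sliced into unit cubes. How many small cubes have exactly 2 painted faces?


Large cube: 9 x 9 x 9, cut into unit cubes.
n = 9, so n - 2 = 7
Cubes with 2 painted faces lie along the edges, excluding corners.
A cube has 12 edges; each contributes (n - 2) = 7 such cubes.
Count = 12 * 7 = 84
84 unit cubes


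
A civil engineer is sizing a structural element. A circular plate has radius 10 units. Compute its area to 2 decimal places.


Shape: circle
Radius r = 10 units
Formula: A = pi * r^2
r^2 = 10^2 = 100
A = pi * 100
A = 314.16
314.16 units^2


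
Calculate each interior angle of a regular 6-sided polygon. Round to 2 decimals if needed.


Shape: regular hexagon (6 sides)
Formula: interior angle = (n - 2) * 180 / n
(n - 2) = 4
(n - 2) * 180 = 720
angle = 720 / 6
angle = 120
120 degrees


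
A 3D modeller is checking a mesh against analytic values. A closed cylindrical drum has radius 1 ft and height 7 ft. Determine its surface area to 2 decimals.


Shape: closed cylinder
Radius r = 1 ft, Height h = 7 ft
Formula: SA = 2*pi*r^2 + 2*pi*r*h = 2*pi*r*(r + h)
r + h = 8
2 * r * (r + h) = 2 * 1 * 8 = 16
SA = 16 * pi
SA = 50.27
50.27 ft^2


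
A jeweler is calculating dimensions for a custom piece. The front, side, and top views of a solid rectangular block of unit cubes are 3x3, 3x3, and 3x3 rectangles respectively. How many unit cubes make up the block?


Orthographic views of a solid rectangular block:
Front view 3 x 3 -> length = 3, height = 3
Side view 3 x 3 -> width = 3, height = 3 (consistent)
Top view 3 x 3 -> confirms length = 3, width = 3
The block is 3 x 3 x 3.
Total unit cubes = 3 * 3 * 3 = 27
27 unit cubes


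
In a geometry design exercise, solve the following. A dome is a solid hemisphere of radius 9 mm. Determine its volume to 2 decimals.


Shape: hemisphere (half of a sphere)
Radius r = 9 mm
Formula: V = (1/2) * (4/3) * pi * r^3 = (2/3) * pi * r^3
r^3 = 729
(2/3) * 729 = 486
V = 486 * pi
V = 1526.81
1526.81 mm^3


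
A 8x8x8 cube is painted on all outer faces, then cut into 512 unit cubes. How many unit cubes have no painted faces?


Large cube: 8 x 8 x 8, cut into unit cubes.
n = 8, so n - 2 = 6
Unpainted cubes form the interior (n - 2)^3 block.
(n - 2)^3 = 6^3 = 216
216 unit cubes


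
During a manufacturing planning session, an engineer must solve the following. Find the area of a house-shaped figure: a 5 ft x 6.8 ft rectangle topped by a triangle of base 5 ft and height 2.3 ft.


Composite shape: rectangle + triangle
Rectangle area = 5 * 6.8 = 34
Triangle area = 0.5 * 5 * 2.3 = 5.75
Total = 34 + 5.75
Total = 39.75
39.75 ft^2


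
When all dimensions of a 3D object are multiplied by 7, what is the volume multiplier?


Linear scale factor k = 7
Rule: under a linear scaling by k, volumes scale by k^3.
k^3 = 7 * 7 * 7
k^3 = 49 * 7
k^3 = 343
Volume scales by a factor of 343.
343 (dimensionless)


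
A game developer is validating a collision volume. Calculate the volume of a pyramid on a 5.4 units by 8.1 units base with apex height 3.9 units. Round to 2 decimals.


Shape: rectangular pyramid
Base: 5.4 units x 8.1 units, Height h = 3.9 units
Formula: V = (1/3) * base_area * h
base_area = 5.4 * 8.1 = 43.74
base_area * h = 43.74 * 3.9 = 170.586
V = 170.586 / 3
V = 56.86
56.86 units^3


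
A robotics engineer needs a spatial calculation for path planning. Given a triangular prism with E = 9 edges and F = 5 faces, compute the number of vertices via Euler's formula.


Polyhedron: triangular prism
Euler's formula for convex polyhedra: V - E + F = 2
Given: E = 9 edges and F = 5 faces
Solve for V:
V = 2 + E - F = 2 + 9 - 5 = 6
6 vertices


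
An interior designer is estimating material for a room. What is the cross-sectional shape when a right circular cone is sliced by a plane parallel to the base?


Solid: right circular cone
Cutting plane: parallel to the base
Visualize the intersection of the plane with the solid's surface.
The boundary of the cut region is a circle.
circle


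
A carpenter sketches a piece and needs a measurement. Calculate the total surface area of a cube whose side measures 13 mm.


Shape: cube
Side s = 13 mm
A cube has 6 square faces.
Formula: SA = 6 * s^2
s^2 = 169
SA = 6 * 169
SA = 1014
1014 mm^2


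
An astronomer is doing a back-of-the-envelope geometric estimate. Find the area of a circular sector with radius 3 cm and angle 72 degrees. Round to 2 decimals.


Shape: circular sector
Radius r = 3 cm, Angle = 72 degrees
Formula: A = (angle/360) * pi * r^2
r^2 = 9
Fraction of circle = 72/360
A = (72/360) * pi * 9
A = 1.8 * pi
A = 5.65
5.65 cm^2


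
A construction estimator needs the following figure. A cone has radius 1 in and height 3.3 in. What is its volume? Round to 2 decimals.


Shape: cone
Radius r = 1 in, Height h = 3.3 in
Formula: V = (1/3) * pi * r^2 * h
r^2 = 1
pi * r^2 * h = pi * 1 * 3.3 = 3.3 * pi
V = 3.3 * pi / 3
V = 3.46
3.46 in^3


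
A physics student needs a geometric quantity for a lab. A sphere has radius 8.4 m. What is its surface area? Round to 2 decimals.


Shape: sphere
Radius r = 8.4 m
Formula: SA = 4 * pi * r^2
r^2 = 70.56
SA = 4 * pi * 70.56
SA = 282.24 * pi
SA = 886.68
886.68 m^2


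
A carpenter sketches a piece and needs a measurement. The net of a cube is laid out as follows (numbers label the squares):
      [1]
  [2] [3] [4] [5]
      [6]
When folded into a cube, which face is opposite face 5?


Net: cross layout. Take square 3 as the base (bottom).
Fold the four squares in the horizontal row up around 3: 2 -> left, 4 -> right, 5 wraps to the top.
Fold 1 and 6 up from 3: 1 -> back, 6 -> front.
Opposite pairs are therefore: (1, 6), (2, 4), (3, 5).
Face 5 is opposite face 3.
face 3


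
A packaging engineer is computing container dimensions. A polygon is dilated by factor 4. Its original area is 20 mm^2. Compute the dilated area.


Linear scale factor k = 4
Original area = 20 mm^2
Rule: under a linear scaling by k, areas scale by k^2.
k^2 = 4^2 = 16
New area = 20 * 16
New area = 320
320 mm^2


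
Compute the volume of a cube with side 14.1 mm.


Shape: cube
Side s = 14.1 mm
Formula: V = s^3
V = 14.1 * 14.1 * 14.1
V = 198.81 * 14.1
V = 2803.221
2803.221 mm^3


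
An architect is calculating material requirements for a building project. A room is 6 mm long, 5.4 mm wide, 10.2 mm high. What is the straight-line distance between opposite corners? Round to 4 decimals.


Shape: rectangular box (space diagonal)
l = 6 mm, w = 5.4 mm, h = 10.2 mm
Visualize: the diagonal of the base, then a right triangle with that diagonal and the height.
Formula: d = sqrt(l^2 + w^2 + h^2)
l^2 + w^2 + h^2 = 36 + 29.16 + 104.04 = 169.2
d = sqrt(169.2)
d = 13.0077
13.0077 mm


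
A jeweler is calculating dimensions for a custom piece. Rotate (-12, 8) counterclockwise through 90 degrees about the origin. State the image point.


Transformation: rotation about the origin
Original point: (-12, 8)
Rule for 90 deg counterclockwise: (x, y) -> (-y, x)
Apply: (-12, 8) -> (-8, -12)
(-8, -12)


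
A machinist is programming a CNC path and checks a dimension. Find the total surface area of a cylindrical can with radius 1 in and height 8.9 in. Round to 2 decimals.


Shape: closed cylinder
Radius r = 1 in, Height h = 8.9 in
Formula: SA = 2*pi*r^2 + 2*pi*r*h = 2*pi*r*(r + h)
r + h = 9.9
2 * r * (r + h) = 2 * 1 * 9.9 = 19.8
SA = 19.8 * pi
SA = 62.2
62.2 in^2


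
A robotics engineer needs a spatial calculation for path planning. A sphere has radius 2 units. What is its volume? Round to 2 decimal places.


Shape: sphere
Radius r = 2 units
Formula: V = (4/3) * pi * r^3
r^3 = 8
(4/3) * 8 = 10.666667
V = 10.666667 * pi
V = 33.51
33.51 units^3


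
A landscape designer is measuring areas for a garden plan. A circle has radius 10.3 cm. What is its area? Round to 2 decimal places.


Shape: circle
Radius r = 10.3 cm
Formula: A = pi * r^2
r^2 = 10.3^2 = 106.09
A = pi * 106.09
A = 333.29
333.29 cm^2


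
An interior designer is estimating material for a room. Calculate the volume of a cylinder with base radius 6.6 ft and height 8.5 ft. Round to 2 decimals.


Shape: cylinder
Radius r = 6.6 ft, Height h = 8.5 ft
Formula: V = pi * r^2 * h
r^2 = 43.56
V = pi * 43.56 * 8.5
V = 370.26 * pi
V = 1163.21
1163.21 ft^3


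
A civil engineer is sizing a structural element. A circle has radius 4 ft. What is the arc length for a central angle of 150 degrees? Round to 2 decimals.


Shape: circular arc
Radius r = 4 ft, Angle = 150 degrees
Formula: L = (angle/360) * 2 * pi * r
2 * pi * r = 8 * pi
L = (150/360) * 8 * pi
L = 3.333333 * pi
L = 10.47
10.47 ft


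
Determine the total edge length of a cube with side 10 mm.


Shape: cube
Side s = 10 mm
A cube has 12 edges, all equal.
Formula: total edge length = 12 * s
Total = 12 * 10
Total = 120
120 mm


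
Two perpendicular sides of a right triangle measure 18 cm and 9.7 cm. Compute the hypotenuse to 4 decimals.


Shape: right triangle
Legs a = 18 cm, b = 9.7 cm
Formula: c = sqrt(a^2 + b^2)
a^2 = 324, b^2 = 94.09
a^2 + b^2 = 418.09
c = sqrt(418.09)
c = 20.4472
20.4472 cm


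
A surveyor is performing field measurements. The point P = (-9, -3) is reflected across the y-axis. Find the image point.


Transformation: reflection
Original point: (-9, -3)
Rule for reflection over the y-axis: (x, y) -> (-x, y)
Apply: (-9, -3) -> (9, -3)
(9, -3)


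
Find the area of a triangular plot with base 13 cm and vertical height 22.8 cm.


Shape: triangle
Base b = 13 cm, Height h = 22.8 cm
Formula: A = (1/2) * b * h
A = 0.5 * 13 * 22.8
A = 0.5 * 296.4
A = 148.2
148.2 cm^2


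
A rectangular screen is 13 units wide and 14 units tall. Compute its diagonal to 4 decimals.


Shape: rectangle (diagonal via Pythagoras)
Sides: 13 units and 14 units
Formula: d = sqrt(l^2 + w^2)
l^2 = 169, w^2 = 196
l^2 + w^2 = 365
d = sqrt(365)
d = 19.105
19.105 units


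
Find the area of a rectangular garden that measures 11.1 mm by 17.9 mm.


Shape: rectangle
Length l = 11.1 mm, Width w = 17.9 mm
Formula: A = l * w
A = 11.1 * 17.9
A = 198.69
198.69 mm^2


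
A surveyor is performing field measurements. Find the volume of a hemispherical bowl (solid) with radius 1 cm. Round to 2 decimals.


Shape: hemisphere (half of a sphere)
Radius r = 1 cm
Formula: V = (1/2) * (4/3) * pi * r^3 = (2/3) * pi * r^3
r^3 = 1
(2/3) * 1 = 0.666667
V = 0.666667 * pi
V = 2.09
2.09 cm^3


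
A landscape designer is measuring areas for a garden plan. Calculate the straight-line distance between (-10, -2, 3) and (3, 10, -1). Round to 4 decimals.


3D distance between two points
P1 = (-10, -2, 3), P2 = (3, 10, -1)
Formula: d = sqrt((x2-x1)^2 + (y2-y1)^2 + (z2-z1)^2)
dx = 3 - -10 = 13
dy = 10 - -2 = 12
dz = -1 - 3 = -4
dx^2 + dy^2 + dz^2 = 169 + 144 + 16 = 329
d = sqrt(329)
d = 18.1384
18.1384 units


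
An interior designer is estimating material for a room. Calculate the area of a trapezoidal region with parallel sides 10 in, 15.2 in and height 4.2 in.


Shape: trapezoid
Parallel sides a = 10 in, b = 15.2 in; Height h = 4.2 in
Formula: A = (a + b) * h / 2
a + b = 10 + 15.2 = 25.2
A = 25.2 * 4.2 / 2
A = 105.84 / 2
A = 52.92
52.92 in^2


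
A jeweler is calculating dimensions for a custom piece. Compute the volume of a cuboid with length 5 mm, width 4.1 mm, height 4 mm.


Shape: rectangular prism
l = 5 mm, w = 4.1 mm, h = 4 mm
Formula: V = l * w * h
V = 5 * 4.1 * 4
V = 20.5 * 4
V = 82
82 mm^3


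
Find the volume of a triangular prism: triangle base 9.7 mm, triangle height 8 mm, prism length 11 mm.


Shape: triangular prism
Triangle base = 9.7 mm, triangle height = 8 mm, prism length L = 11 mm
Formula: V = (1/2 * b * h_tri) * L
Cross-section area = 0.5 * 9.7 * 8 = 38.8
V = 38.8 * 11
V = 426.8
426.8 mm^3


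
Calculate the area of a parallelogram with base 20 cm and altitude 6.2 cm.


Shape: parallelogram
Base b = 20 cm, Height h = 6.2 cm
Formula: A = b * h
A = 20 * 6.2
A = 124
124 cm^2


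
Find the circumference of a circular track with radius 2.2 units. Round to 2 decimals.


Shape: circle
Radius r = 2.2 units
Formula: C = 2 * pi * r
C = 2 * pi * 2.2
C = 4.4 * pi
C = 13.82
13.82 units


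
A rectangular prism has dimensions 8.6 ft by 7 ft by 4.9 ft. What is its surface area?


Shape: rectangular prism
l = 8.6 ft, w = 7 ft, h = 4.9 ft
Formula: SA = 2(lw + lh + wh)
lw = 60.2, lh = 42.14, wh = 34.3
lw + lh + wh = 136.64
SA = 2 * 136.64
SA = 273.28
273.28 ft^2


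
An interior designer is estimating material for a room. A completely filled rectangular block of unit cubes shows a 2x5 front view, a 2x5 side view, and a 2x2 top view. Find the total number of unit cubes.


Orthographic views of a solid rectangular block:
Front view 2 x 5 -> length = 2, height = 5
Side view 2 x 5 -> width = 2, height = 5 (consistent)
Top view 2 x 2 -> confirms length = 2, width = 2
The block is 2 x 2 x 5.
Total unit cubes = 2 * 2 * 5 = 20
20 unit cubes


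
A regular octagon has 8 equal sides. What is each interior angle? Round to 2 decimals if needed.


Shape: regular octagon (8 sides)
Formula: interior angle = (n - 2) * 180 / n
(n - 2) = 6
(n - 2) * 180 = 1080
angle = 1080 / 8
angle = 135
135 degrees


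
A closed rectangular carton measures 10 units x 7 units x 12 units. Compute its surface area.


Shape: rectangular prism
l = 10 units, w = 7 units, h = 12 units
Formula: SA = 2(lw + lh + wh)
lw = 70, lh = 120, wh = 84
lw + lh + wh = 274
SA = 2 * 274
SA = 548
548 units^2


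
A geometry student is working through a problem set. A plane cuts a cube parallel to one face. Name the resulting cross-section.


Solid: cube
Cutting plane: parallel to one face
Visualize the intersection of the plane with the solid's surface.
The boundary of the cut region is a square.
square


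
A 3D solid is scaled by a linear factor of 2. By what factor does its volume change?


Linear scale factor k = 2
Rule: under a linear scaling by k, volumes scale by k^3.
k^3 = 2 * 2 * 2
k^3 = 4 * 2
k^3 = 8
Volume scales by a factor of 8.
8 (dimensionless)


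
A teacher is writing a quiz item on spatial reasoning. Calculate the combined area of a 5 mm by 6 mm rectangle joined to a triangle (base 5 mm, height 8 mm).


Composite shape: rectangle + triangle
Rectangle area = 5 * 6 = 30
Triangle area = 0.5 * 5 * 8 = 20
Total = 30 + 20
Total = 50
50 mm^2


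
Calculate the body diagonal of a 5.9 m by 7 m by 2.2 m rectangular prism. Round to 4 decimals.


Shape: rectangular box (space diagonal)
l = 5.9 m, w = 7 m, h = 2.2 m
Visualize: the diagonal of the base, then a right triangle with that diagonal and the height.
Formula: d = sqrt(l^2 + w^2 + h^2)
l^2 + w^2 + h^2 = 34.81 + 49 + 4.84 = 88.65
d = sqrt(88.65)
d = 9.4154
9.4154 m


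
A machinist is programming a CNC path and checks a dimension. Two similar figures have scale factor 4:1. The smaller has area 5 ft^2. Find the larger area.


Linear scale factor k = 4
Original area = 5 ft^2
Rule: under a linear scaling by k, areas scale by k^2.
k^2 = 4^2 = 16
New area = 5 * 16
New area = 80
80 ft^2


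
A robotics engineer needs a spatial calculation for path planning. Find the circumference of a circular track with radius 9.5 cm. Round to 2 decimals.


Shape: circle
Radius r = 9.5 cm
Formula: C = 2 * pi * r
C = 2 * pi * 9.5
C = 19 * pi
C = 59.69
59.69 cm


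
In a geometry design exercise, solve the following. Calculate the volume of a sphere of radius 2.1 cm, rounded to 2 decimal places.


Shape: sphere
Radius r = 2.1 cm
Formula: V = (4/3) * pi * r^3
r^3 = 9.261
(4/3) * 9.261 = 12.348
V = 12.348 * pi
V = 38.79
38.79 cm^3


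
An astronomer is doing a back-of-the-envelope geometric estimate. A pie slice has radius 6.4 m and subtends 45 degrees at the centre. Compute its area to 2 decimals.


Shape: circular sector
Radius r = 6.4 m, Angle = 45 degrees
Formula: A = (angle/360) * pi * r^2
r^2 = 40.96
Fraction of circle = 45/360
A = (45/360) * pi * 40.96
A = 5.12 * pi
A = 16.08
16.08 m^2


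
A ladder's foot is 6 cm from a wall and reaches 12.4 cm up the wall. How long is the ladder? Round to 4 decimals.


Shape: right triangle
Legs a = 6 cm, b = 12.4 cm
Formula: c = sqrt(a^2 + b^2)
a^2 = 36, b^2 = 153.76
a^2 + b^2 = 189.76
c = sqrt(189.76)
c = 13.7753
13.7753 cm


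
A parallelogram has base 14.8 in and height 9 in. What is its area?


Shape: parallelogram
Base b = 14.8 in, Height h = 9 in
Formula: A = b * h
A = 14.8 * 9
A = 133.2
133.2 in^2


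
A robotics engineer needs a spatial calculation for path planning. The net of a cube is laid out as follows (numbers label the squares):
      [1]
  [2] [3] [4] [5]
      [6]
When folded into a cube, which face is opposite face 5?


Net: cross layout. Take square 3 as the base (bottom).
Fold the four squares in the horizontal row up around 3: 2 -> left, 4 -> right, 5 wraps to the top.
Fold 1 and 6 up from 3: 1 -> back, 6 -> front.
Opposite pairs are therefore: (1, 6), (2, 4), (3, 5).
Face 5 is opposite face 3.
face 3


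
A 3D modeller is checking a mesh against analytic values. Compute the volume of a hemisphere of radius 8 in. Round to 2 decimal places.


Shape: hemisphere (half of a sphere)
Radius r = 8 in
Formula: V = (1/2) * (4/3) * pi * r^3 = (2/3) * pi * r^3
r^3 = 512
(2/3) * 512 = 341.333333
V = 341.333333 * pi
V = 1072.33
1072.33 in^3


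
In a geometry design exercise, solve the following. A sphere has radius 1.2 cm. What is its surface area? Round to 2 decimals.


Shape: sphere
Radius r = 1.2 cm
Formula: SA = 4 * pi * r^2
r^2 = 1.44
SA = 4 * pi * 1.44
SA = 5.76 * pi
SA = 18.1
18.1 cm^2


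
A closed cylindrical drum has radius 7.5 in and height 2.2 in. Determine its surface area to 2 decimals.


Shape: closed cylinder
Radius r = 7.5 in, Height h = 2.2 in
Formula: SA = 2*pi*r^2 + 2*pi*r*h = 2*pi*r*(r + h)
r + h = 9.7
2 * r * (r + h) = 2 * 7.5 * 9.7 = 145.5
SA = 145.5 * pi
SA = 457.1
457.1 in^2


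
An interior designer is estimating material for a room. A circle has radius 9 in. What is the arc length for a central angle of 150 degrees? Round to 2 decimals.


Shape: circular arc
Radius r = 9 in, Angle = 150 degrees
Formula: L = (angle/360) * 2 * pi * r
2 * pi * r = 18 * pi
L = (150/360) * 18 * pi
L = 7.5 * pi
L = 23.56
23.56 in


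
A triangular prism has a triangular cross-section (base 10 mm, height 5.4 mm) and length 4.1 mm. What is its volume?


Shape: triangular prism
Triangle base = 10 mm, triangle height = 5.4 mm, prism length L = 4.1 mm
Formula: V = (1/2 * b * h_tri) * L
Cross-section area = 0.5 * 10 * 5.4 = 27
V = 27 * 4.1
V = 110.7
110.7 mm^3


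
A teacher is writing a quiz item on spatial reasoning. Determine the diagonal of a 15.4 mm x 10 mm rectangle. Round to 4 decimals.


Shape: rectangle (diagonal via Pythagoras)
Sides: 15.4 mm and 10 mm
Formula: d = sqrt(l^2 + w^2)
l^2 = 237.16, w^2 = 100
l^2 + w^2 = 337.16
d = sqrt(337.16)
d = 18.3619
18.3619 mm


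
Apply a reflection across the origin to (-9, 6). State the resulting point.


Transformation: reflection
Original point: (-9, 6)
Rule for reflection through the origin: (x, y) -> (-x, -y)
Apply: (-9, 6) -> (9, -6)
(9, -6)


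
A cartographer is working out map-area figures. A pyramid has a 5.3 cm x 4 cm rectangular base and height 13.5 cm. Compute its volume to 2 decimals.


Shape: rectangular pyramid
Base: 5.3 cm x 4 cm, Height h = 13.5 cm
Formula: V = (1/3) * base_area * h
base_area = 5.3 * 4 = 21.2
base_area * h = 21.2 * 13.5 = 286.2
V = 286.2 / 3
V = 95.4
95.4 cm^3


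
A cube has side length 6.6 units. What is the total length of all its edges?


Shape: cube
Side s = 6.6 units
A cube has 12 edges, all equal.
Formula: total edge length = 12 * s
Total = 12 * 6.6
Total = 79.2
79.2 units


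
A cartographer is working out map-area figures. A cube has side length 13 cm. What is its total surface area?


Shape: cube
Side s = 13 cm
A cube has 6 square faces.
Formula: SA = 6 * s^2
s^2 = 169
SA = 6 * 169
SA = 1014
1014 cm^2


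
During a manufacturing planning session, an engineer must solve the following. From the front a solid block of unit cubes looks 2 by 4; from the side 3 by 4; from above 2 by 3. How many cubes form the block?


Orthographic views of a solid rectangular block:
Front view 2 x 4 -> length = 2, height = 4
Side view 3 x 4 -> width = 3, height = 4 (consistent)
Top view 2 x 3 -> confirms length = 2, width = 3
The block is 2 x 3 x 4.
Total unit cubes = 2 * 3 * 4 = 24
24 unit cubes


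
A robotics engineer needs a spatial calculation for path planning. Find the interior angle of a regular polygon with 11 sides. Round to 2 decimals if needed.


Shape: regular hendecagon (11 sides)
Formula: interior angle = (n - 2) * 180 / n
(n - 2) = 9
(n - 2) * 180 = 1620
angle = 1620 / 11
angle = 147.27
147.27 degrees


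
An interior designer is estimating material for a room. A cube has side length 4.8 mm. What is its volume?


Shape: cube
Side s = 4.8 mm
Formula: V = s^3
V = 4.8 * 4.8 * 4.8
V = 23.04 * 4.8
V = 110.592
110.592 mm^3


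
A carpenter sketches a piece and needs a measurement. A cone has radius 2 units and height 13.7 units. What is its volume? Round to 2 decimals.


Shape: cone
Radius r = 2 units, Height h = 13.7 units
Formula: V = (1/3) * pi * r^2 * h
r^2 = 4
pi * r^2 * h = pi * 4 * 13.7 = 54.8 * pi
V = 54.8 * pi / 3
V = 57.39
57.39 units^3


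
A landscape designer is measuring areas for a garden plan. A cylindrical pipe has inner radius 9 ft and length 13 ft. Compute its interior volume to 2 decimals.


Shape: cylinder
Radius r = 9 ft, Height h = 13 ft
Formula: V = pi * r^2 * h
r^2 = 81
V = pi * 81 * 13
V = 1053 * pi
V = 3308.1
3308.1 ft^3


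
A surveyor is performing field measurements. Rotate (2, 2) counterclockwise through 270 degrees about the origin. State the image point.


Transformation: rotation about the origin
Original point: (2, 2)
Rule for 270 deg counterclockwise: (x, y) -> (y, -x)
Apply: (2, 2) -> (2, -2)
(2, -2)


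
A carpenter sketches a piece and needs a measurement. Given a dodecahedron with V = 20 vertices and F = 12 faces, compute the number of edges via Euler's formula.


Polyhedron: dodecahedron
Euler's formula for convex polyhedra: V - E + F = 2
Given: V = 20 vertices and F = 12 faces
Solve for E:
E = V + F - 2 = 20 + 12 - 2 = 30
30 edges


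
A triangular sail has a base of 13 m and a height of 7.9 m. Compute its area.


Shape: triangle
Base b = 13 m, Height h = 7.9 m
Formula: A = (1/2) * b * h
A = 0.5 * 13 * 7.9
A = 0.5 * 102.7
A = 51.35
51.35 m^2


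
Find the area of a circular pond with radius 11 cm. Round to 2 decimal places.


Shape: circle
Radius r = 11 cm
Formula: A = pi * r^2
r^2 = 11^2 = 121
A = pi * 121
A = 380.13
380.13 cm^2


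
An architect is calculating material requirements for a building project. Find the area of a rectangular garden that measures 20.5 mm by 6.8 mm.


Shape: rectangle
Length l = 20.5 mm, Width w = 6.8 mm
Formula: A = l * w
A = 20.5 * 6.8
A = 139.4
139.4 mm^2


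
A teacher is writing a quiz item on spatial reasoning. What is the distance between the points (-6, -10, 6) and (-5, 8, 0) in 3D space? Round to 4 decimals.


3D distance between two points
P1 = (-6, -10, 6), P2 = (-5, 8, 0)
Formula: d = sqrt((x2-x1)^2 + (y2-y1)^2 + (z2-z1)^2)
dx = -5 - -6 = 1
dy = 8 - -10 = 18
dz = 0 - 6 = -6
dx^2 + dy^2 + dz^2 = 1 + 324 + 36 = 361
d = sqrt(361)
d = 19.0
19 units


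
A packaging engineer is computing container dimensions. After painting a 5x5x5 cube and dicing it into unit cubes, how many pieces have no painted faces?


Large cube: 5 x 5 x 5, cut into unit cubes.
n = 5, so n - 2 = 3
Unpainted cubes form the interior (n - 2)^3 block.
(n - 2)^3 = 3^3 = 27
27 unit cubes


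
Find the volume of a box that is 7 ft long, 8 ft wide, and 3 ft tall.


Shape: rectangular prism
l = 7 ft, w = 8 ft, h = 3 ft
Formula: V = l * w * h
V = 7 * 8 * 3
V = 56 * 3
V = 168
168 ft^3


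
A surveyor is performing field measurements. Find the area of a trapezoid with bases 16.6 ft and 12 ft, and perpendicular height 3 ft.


Shape: trapezoid
Parallel sides a = 16.6 ft, b = 12 ft; Height h = 3 ft
Formula: A = (a + b) * h / 2
a + b = 16.6 + 12 = 28.6
A = 28.6 * 3 / 2
A = 85.8 / 2
A = 42.9
42.9 ft^2


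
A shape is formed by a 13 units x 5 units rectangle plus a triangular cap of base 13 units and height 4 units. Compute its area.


Composite shape: rectangle + triangle
Rectangle area = 13 * 5 = 65
Triangle area = 0.5 * 13 * 4 = 26
Total = 65 + 26
Total = 91
91 units^2


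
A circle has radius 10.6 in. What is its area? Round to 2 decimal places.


Shape: circle
Radius r = 10.6 in
Formula: A = pi * r^2
r^2 = 10.6^2 = 112.36
A = pi * 112.36
A = 352.99
352.99 in^2


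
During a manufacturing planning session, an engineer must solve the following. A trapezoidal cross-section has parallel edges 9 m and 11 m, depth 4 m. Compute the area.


Shape: trapezoid
Parallel sides a = 9 m, b = 11 m; Height h = 4 m
Formula: A = (a + b) * h / 2
a + b = 9 + 11 = 20
A = 20 * 4 / 2
A = 80 / 2
A = 40
40 m^2


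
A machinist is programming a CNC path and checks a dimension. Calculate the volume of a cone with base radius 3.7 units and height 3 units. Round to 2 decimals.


Shape: cone
Radius r = 3.7 units, Height h = 3 units
Formula: V = (1/3) * pi * r^2 * h
r^2 = 13.69
pi * r^2 * h = pi * 13.69 * 3 = 41.07 * pi
V = 41.07 * pi / 3
V = 43.01
43.01 units^3


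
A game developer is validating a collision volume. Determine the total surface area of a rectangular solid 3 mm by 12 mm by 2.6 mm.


Shape: rectangular prism
l = 3 mm, w = 12 mm, h = 2.6 mm
Formula: SA = 2(lw + lh + wh)
lw = 36, lh = 7.8, wh = 31.2
lw + lh + wh = 75
SA = 2 * 75
SA = 150
150 mm^2


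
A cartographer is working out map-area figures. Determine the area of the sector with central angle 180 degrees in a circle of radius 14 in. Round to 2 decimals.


Shape: circular sector
Radius r = 14 in, Angle = 180 degrees
Formula: A = (angle/360) * pi * r^2
r^2 = 196
Fraction of circle = 180/360
A = (180/360) * pi * 196
A = 98 * pi
A = 307.88
307.88 in^2


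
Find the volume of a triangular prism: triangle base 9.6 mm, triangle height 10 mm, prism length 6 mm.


Shape: triangular prism
Triangle base = 9.6 mm, triangle height = 10 mm, prism length L = 6 mm
Formula: V = (1/2 * b * h_tri) * L
Cross-section area = 0.5 * 9.6 * 10 = 48
V = 48 * 6
V = 288
288 mm^3


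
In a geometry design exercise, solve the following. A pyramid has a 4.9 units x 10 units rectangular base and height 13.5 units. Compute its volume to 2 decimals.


Shape: rectangular pyramid
Base: 4.9 units x 10 units, Height h = 13.5 units
Formula: V = (1/3) * base_area * h
base_area = 4.9 * 10 = 49
base_area * h = 49 * 13.5 = 661.5
V = 661.5 / 3
V = 220.5
220.5 units^3


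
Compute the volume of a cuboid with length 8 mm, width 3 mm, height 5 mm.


Shape: rectangular prism
l = 8 mm, w = 3 mm, h = 5 mm
Formula: V = l * w * h
V = 8 * 3 * 5
V = 24 * 5
V = 120
120 mm^3


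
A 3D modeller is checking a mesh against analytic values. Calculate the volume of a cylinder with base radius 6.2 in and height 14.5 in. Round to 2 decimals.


Shape: cylinder
Radius r = 6.2 in, Height h = 14.5 in
Formula: V = pi * r^2 * h
r^2 = 38.44
V = pi * 38.44 * 14.5
V = 557.38 * pi
V = 1751.06
1751.06 in^3


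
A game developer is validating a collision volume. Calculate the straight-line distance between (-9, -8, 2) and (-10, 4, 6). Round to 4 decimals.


3D distance between two points
P1 = (-9, -8, 2), P2 = (-10, 4, 6)
Formula: d = sqrt((x2-x1)^2 + (y2-y1)^2 + (z2-z1)^2)
dx = -10 - -9 = -1
dy = 4 - -8 = 12
dz = 6 - 2 = 4
dx^2 + dy^2 + dz^2 = 1 + 144 + 16 = 161
d = sqrt(161)
d = 12.6886
12.6886 units


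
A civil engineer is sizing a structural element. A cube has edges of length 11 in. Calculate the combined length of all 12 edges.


Shape: cube
Side s = 11 in
A cube has 12 edges, all equal.
Formula: total edge length = 12 * s
Total = 12 * 11
Total = 132
132 in


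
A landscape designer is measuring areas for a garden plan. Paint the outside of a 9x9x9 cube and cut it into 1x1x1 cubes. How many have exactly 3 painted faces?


Large cube: 9 x 9 x 9, cut into unit cubes.
Cubes with 3 painted faces are at the corners. A cube always has 8 corners.
Count = 8
8 unit cubes


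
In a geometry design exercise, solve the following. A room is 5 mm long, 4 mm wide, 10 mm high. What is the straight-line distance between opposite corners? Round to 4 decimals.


Shape: rectangular box (space diagonal)
l = 5 mm, w = 4 mm, h = 10 mm
Visualize: the diagonal of the base, then a right triangle with that diagonal and the height.
Formula: d = sqrt(l^2 + w^2 + h^2)
l^2 + w^2 + h^2 = 25 + 16 + 100 = 141
d = sqrt(141)
d = 11.8743
11.8743 mm


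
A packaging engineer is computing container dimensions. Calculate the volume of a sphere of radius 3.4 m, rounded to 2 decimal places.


Shape: sphere
Radius r = 3.4 m
Formula: V = (4/3) * pi * r^3
r^3 = 39.304
(4/3) * 39.304 = 52.405333
V = 52.405333 * pi
V = 164.64
164.64 m^3


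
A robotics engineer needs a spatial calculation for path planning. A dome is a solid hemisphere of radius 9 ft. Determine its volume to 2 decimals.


Shape: hemisphere (half of a sphere)
Radius r = 9 ft
Formula: V = (1/2) * (4/3) * pi * r^3 = (2/3) * pi * r^3
r^3 = 729
(2/3) * 729 = 486
V = 486 * pi
V = 1526.81
1526.81 ft^3


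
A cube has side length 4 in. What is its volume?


Shape: cube
Side s = 4 in
Formula: V = s^3
V = 4 * 4 * 4
V = 16 * 4
V = 64
64 in^3


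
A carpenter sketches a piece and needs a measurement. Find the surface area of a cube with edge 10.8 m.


Shape: cube
Side s = 10.8 m
A cube has 6 square faces.
Formula: SA = 6 * s^2
s^2 = 116.64
SA = 6 * 116.64
SA = 699.84
699.84 m^2


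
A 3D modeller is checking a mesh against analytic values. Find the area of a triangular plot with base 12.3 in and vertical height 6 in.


Shape: triangle
Base b = 12.3 in, Height h = 6 in
Formula: A = (1/2) * b * h
A = 0.5 * 12.3 * 6
A = 0.5 * 73.8
A = 36.9
36.9 in^2


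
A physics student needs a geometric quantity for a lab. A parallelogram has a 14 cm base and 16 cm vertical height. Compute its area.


Shape: parallelogram
Base b = 14 cm, Height h = 16 cm
Formula: A = b * h
A = 14 * 16
A = 224
224 cm^2


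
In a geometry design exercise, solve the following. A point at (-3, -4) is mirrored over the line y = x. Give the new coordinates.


Transformation: reflection
Original point: (-3, -4)
Rule for reflection over y = x: (x, y) -> (y, x)
Apply: (-3, -4) -> (-4, -3)
(-4, -3)


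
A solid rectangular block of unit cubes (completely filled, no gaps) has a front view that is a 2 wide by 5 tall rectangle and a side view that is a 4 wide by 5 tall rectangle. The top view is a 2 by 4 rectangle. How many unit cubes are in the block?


Orthographic views of a solid rectangular block:
Front view 2 x 5 -> length = 2, height = 5
Side view 4 x 5 -> width = 4, height = 5 (consistent)
Top view 2 x 4 -> confirms length = 2, width = 4
The block is 2 x 4 x 5.
Total unit cubes = 2 * 4 * 5 = 40
40 unit cubes


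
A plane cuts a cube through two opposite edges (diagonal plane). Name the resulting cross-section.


Solid: cube
Cutting plane: through two opposite edges (diagonal plane)
Visualize the intersection of the plane with the solid's surface.
The boundary of the cut region is a rectangle.
rectangle


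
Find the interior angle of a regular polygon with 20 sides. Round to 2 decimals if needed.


Shape: regular icosagon (20 sides)
Formula: interior angle = (n - 2) * 180 / n
(n - 2) = 18
(n - 2) * 180 = 3240
angle = 3240 / 20
angle = 162
162 degrees


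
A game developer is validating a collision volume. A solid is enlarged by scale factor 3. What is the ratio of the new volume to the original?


Linear scale factor k = 3
Rule: under a linear scaling by k, volumes scale by k^3.
k^3 = 3 * 3 * 3
k^3 = 9 * 3
k^3 = 27
Volume scales by a factor of 27.
27 (dimensionless)


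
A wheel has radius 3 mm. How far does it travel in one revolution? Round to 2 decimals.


Shape: circle
Radius r = 3 mm
Formula: C = 2 * pi * r
C = 2 * pi * 3
C = 6 * pi
C = 18.85
18.85 mm


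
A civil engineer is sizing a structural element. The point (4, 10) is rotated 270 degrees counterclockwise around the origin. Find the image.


Transformation: rotation about the origin
Original point: (4, 10)
Rule for 270 deg counterclockwise: (x, y) -> (y, -x)
Apply: (4, 10) -> (10, -4)
(10, -4)


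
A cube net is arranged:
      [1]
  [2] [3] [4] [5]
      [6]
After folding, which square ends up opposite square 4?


Net: cross layout. Take square 3 as the base (bottom).
Fold the four squares in the horizontal row up around 3: 2 -> left, 4 -> right, 5 wraps to the top.
Fold 1 and 6 up from 3: 1 -> back, 6 -> front.
Opposite pairs are therefore: (1, 6), (2, 4), (3, 5).
Face 4 is opposite face 2.
face 2


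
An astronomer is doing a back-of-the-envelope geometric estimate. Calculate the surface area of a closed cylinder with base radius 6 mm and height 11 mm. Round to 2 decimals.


Shape: closed cylinder
Radius r = 6 mm, Height h = 11 mm
Formula: SA = 2*pi*r^2 + 2*pi*r*h = 2*pi*r*(r + h)
r + h = 17
2 * r * (r + h) = 2 * 6 * 17 = 204
SA = 204 * pi
SA = 640.88
640.88 mm^2


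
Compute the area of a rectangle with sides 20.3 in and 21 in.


Shape: rectangle
Length l = 20.3 in, Width w = 21 in
Formula: A = l * w
A = 20.3 * 21
A = 426.3
426.3 in^2


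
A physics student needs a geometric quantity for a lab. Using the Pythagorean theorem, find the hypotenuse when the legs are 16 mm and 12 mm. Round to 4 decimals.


Shape: right triangle
Legs a = 16 mm, b = 12 mm
Formula: c = sqrt(a^2 + b^2)
a^2 = 256, b^2 = 144
a^2 + b^2 = 400
c = sqrt(400)
c = 20.0
20 mm


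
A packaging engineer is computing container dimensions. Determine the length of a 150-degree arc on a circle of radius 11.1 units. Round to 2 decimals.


Shape: circular arc
Radius r = 11.1 units, Angle = 150 degrees
Formula: L = (angle/360) * 2 * pi * r
2 * pi * r = 22.2 * pi
L = (150/360) * 22.2 * pi
L = 9.25 * pi
L = 29.06
29.06 units


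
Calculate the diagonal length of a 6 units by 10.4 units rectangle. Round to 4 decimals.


Shape: rectangle (diagonal via Pythagoras)
Sides: 6 units and 10.4 units
Formula: d = sqrt(l^2 + w^2)
l^2 = 36, w^2 = 108.16
l^2 + w^2 = 144.16
d = sqrt(144.16)
d = 12.0067
12.0067 units


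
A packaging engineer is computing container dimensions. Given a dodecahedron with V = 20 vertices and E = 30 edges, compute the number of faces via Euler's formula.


Polyhedron: dodecahedron
Euler's formula for convex polyhedra: V - E + F = 2
Given: V = 20 vertices and E = 30 edges
Solve for F:
F = 2 + E - V = 2 + 30 - 20 = 12
12 faces


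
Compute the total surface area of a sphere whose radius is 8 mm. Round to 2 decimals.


Shape: sphere
Radius r = 8 mm
Formula: SA = 4 * pi * r^2
r^2 = 64
SA = 4 * pi * 64
SA = 256 * pi
SA = 804.25
804.25 mm^2


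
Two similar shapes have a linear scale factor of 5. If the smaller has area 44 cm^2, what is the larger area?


Linear scale factor k = 5
Original area = 44 cm^2
Rule: under a linear scaling by k, areas scale by k^2.
k^2 = 5^2 = 25
New area = 44 * 25
New area = 1100
1100 cm^2


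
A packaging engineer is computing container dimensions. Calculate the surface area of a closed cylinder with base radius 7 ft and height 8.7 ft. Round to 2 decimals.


Shape: closed cylinder
Radius r = 7 ft, Height h = 8.7 ft
Formula: SA = 2*pi*r^2 + 2*pi*r*h = 2*pi*r*(r + h)
r + h = 15.7
2 * r * (r + h) = 2 * 7 * 15.7 = 219.8
SA = 219.8 * pi
SA = 690.52
690.52 ft^2


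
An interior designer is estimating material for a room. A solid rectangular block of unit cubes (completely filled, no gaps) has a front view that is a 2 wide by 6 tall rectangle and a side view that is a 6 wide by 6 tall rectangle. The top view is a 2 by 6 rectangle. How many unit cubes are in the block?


Orthographic views of a solid rectangular block:
Front view 2 x 6 -> length = 2, height = 6
Side view 6 x 6 -> width = 6, height = 6 (consistent)
Top view 2 x 6 -> confirms length = 2, width = 6
The block is 2 x 6 x 6.
Total unit cubes = 2 * 6 * 6 = 72
72 unit cubes


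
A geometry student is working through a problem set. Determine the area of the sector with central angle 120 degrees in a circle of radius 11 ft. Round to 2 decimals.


Shape: circular sector
Radius r = 11 ft, Angle = 120 degrees
Formula: A = (angle/360) * pi * r^2
r^2 = 121
Fraction of circle = 120/360
A = (120/360) * pi * 121
A = 40.333333 * pi
A = 126.71
126.71 ft^2


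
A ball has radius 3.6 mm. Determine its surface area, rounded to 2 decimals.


Shape: sphere
Radius r = 3.6 mm
Formula: SA = 4 * pi * r^2
r^2 = 12.96
SA = 4 * pi * 12.96
SA = 51.84 * pi
SA = 162.86
162.86 mm^2


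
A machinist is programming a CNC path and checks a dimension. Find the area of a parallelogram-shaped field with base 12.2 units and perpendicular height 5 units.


Shape: parallelogram
Base b = 12.2 units, Height h = 5 units
Formula: A = b * h
A = 12.2 * 5
A = 61
61 units^2


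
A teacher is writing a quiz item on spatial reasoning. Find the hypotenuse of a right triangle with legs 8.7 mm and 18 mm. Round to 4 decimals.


Shape: right triangle
Legs a = 8.7 mm, b = 18 mm
Formula: c = sqrt(a^2 + b^2)
a^2 = 75.69, b^2 = 324
a^2 + b^2 = 399.69
c = sqrt(399.69)
c = 19.9922
19.9922 mm


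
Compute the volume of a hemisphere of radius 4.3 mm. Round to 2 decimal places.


Shape: hemisphere (half of a sphere)
Radius r = 4.3 mm
Formula: V = (1/2) * (4/3) * pi * r^3 = (2/3) * pi * r^3
r^3 = 79.507
(2/3) * 79.507 = 53.004667
V = 53.004667 * pi
V = 166.52
166.52 mm^3


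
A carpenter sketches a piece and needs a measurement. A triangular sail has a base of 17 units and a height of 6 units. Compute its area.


Shape: triangle
Base b = 17 units, Height h = 6 units
Formula: A = (1/2) * b * h
A = 0.5 * 17 * 6
A = 0.5 * 102
A = 51
51 units^2


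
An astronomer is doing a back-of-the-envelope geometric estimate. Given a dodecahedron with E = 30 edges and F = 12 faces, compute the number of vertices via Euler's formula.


Polyhedron: dodecahedron
Euler's formula for convex polyhedra: V - E + F = 2
Given: E = 30 edges and F = 12 faces
Solve for V:
V = 2 + E - F = 2 + 30 - 12 = 20
20 vertices


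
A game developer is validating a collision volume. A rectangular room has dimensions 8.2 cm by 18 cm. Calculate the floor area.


Shape: rectangle
Length l = 8.2 cm, Width w = 18 cm
Formula: A = l * w
A = 8.2 * 18
A = 147.6
147.6 cm^2


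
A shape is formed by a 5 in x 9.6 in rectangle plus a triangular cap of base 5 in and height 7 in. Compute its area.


Composite shape: rectangle + triangle
Rectangle area = 5 * 9.6 = 48
Triangle area = 0.5 * 5 * 7 = 17.5
Total = 48 + 17.5
Total = 65.5
65.5 in^2
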